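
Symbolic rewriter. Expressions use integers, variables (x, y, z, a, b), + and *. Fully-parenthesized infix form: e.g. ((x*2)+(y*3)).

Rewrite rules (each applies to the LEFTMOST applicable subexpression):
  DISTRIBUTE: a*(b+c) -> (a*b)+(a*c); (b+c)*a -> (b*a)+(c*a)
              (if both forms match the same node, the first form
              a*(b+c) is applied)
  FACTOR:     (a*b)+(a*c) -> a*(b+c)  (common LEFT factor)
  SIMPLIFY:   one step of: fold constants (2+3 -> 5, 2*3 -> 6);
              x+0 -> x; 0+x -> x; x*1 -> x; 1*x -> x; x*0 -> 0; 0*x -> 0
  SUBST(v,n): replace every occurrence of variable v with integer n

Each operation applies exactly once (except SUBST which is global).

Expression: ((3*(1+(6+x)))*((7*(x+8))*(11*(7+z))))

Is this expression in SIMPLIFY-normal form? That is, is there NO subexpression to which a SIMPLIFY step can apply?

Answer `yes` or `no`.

Answer: yes

Derivation:
Expression: ((3*(1+(6+x)))*((7*(x+8))*(11*(7+z))))
Scanning for simplifiable subexpressions (pre-order)...
  at root: ((3*(1+(6+x)))*((7*(x+8))*(11*(7+z)))) (not simplifiable)
  at L: (3*(1+(6+x))) (not simplifiable)
  at LR: (1+(6+x)) (not simplifiable)
  at LRR: (6+x) (not simplifiable)
  at R: ((7*(x+8))*(11*(7+z))) (not simplifiable)
  at RL: (7*(x+8)) (not simplifiable)
  at RLR: (x+8) (not simplifiable)
  at RR: (11*(7+z)) (not simplifiable)
  at RRR: (7+z) (not simplifiable)
Result: no simplifiable subexpression found -> normal form.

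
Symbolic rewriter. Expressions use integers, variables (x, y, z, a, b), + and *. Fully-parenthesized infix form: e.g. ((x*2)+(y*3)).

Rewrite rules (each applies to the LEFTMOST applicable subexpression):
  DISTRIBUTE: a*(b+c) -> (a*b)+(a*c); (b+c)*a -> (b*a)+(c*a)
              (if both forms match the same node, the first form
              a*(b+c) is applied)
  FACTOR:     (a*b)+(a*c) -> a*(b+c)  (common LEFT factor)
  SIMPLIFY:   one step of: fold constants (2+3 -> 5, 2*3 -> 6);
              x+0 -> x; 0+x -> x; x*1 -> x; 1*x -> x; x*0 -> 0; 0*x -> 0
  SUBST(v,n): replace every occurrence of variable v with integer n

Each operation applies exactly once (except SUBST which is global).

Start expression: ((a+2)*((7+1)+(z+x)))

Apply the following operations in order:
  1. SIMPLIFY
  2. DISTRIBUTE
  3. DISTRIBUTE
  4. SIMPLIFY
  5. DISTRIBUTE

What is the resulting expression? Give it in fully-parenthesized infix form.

Answer: (((a*8)+16)+(((a+2)*z)+((a+2)*x)))

Derivation:
Start: ((a+2)*((7+1)+(z+x)))
Apply SIMPLIFY at RL (target: (7+1)): ((a+2)*((7+1)+(z+x))) -> ((a+2)*(8+(z+x)))
Apply DISTRIBUTE at root (target: ((a+2)*(8+(z+x)))): ((a+2)*(8+(z+x))) -> (((a+2)*8)+((a+2)*(z+x)))
Apply DISTRIBUTE at L (target: ((a+2)*8)): (((a+2)*8)+((a+2)*(z+x))) -> (((a*8)+(2*8))+((a+2)*(z+x)))
Apply SIMPLIFY at LR (target: (2*8)): (((a*8)+(2*8))+((a+2)*(z+x))) -> (((a*8)+16)+((a+2)*(z+x)))
Apply DISTRIBUTE at R (target: ((a+2)*(z+x))): (((a*8)+16)+((a+2)*(z+x))) -> (((a*8)+16)+(((a+2)*z)+((a+2)*x)))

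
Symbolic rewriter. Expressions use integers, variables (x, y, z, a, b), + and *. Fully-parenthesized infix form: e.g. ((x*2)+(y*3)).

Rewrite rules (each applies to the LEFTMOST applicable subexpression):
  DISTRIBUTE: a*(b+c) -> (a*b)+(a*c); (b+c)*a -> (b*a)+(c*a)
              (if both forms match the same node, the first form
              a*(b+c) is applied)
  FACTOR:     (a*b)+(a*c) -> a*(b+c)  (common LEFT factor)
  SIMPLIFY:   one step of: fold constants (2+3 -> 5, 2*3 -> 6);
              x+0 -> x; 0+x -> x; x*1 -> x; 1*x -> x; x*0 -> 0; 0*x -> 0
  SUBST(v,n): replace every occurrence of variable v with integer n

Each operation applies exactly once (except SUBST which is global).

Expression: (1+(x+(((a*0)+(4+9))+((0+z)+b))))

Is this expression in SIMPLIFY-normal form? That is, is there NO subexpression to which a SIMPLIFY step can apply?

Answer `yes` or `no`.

Answer: no

Derivation:
Expression: (1+(x+(((a*0)+(4+9))+((0+z)+b))))
Scanning for simplifiable subexpressions (pre-order)...
  at root: (1+(x+(((a*0)+(4+9))+((0+z)+b)))) (not simplifiable)
  at R: (x+(((a*0)+(4+9))+((0+z)+b))) (not simplifiable)
  at RR: (((a*0)+(4+9))+((0+z)+b)) (not simplifiable)
  at RRL: ((a*0)+(4+9)) (not simplifiable)
  at RRLL: (a*0) (SIMPLIFIABLE)
  at RRLR: (4+9) (SIMPLIFIABLE)
  at RRR: ((0+z)+b) (not simplifiable)
  at RRRL: (0+z) (SIMPLIFIABLE)
Found simplifiable subexpr at path RRLL: (a*0)
One SIMPLIFY step would give: (1+(x+((0+(4+9))+((0+z)+b))))
-> NOT in normal form.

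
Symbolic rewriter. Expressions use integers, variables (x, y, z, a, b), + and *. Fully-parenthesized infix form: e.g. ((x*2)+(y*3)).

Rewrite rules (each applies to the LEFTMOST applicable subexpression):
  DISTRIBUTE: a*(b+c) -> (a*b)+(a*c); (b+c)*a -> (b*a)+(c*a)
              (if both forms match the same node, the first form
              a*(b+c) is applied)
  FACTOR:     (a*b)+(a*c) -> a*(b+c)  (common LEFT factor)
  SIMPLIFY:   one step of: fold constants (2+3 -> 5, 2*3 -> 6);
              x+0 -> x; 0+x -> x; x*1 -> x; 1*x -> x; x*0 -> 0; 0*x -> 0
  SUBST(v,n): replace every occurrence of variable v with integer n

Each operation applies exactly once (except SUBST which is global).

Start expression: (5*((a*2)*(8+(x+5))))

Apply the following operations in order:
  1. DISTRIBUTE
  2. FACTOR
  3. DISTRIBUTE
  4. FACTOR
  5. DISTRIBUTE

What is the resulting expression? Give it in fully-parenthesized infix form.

Start: (5*((a*2)*(8+(x+5))))
Apply DISTRIBUTE at R (target: ((a*2)*(8+(x+5)))): (5*((a*2)*(8+(x+5)))) -> (5*(((a*2)*8)+((a*2)*(x+5))))
Apply FACTOR at R (target: (((a*2)*8)+((a*2)*(x+5)))): (5*(((a*2)*8)+((a*2)*(x+5)))) -> (5*((a*2)*(8+(x+5))))
Apply DISTRIBUTE at R (target: ((a*2)*(8+(x+5)))): (5*((a*2)*(8+(x+5)))) -> (5*(((a*2)*8)+((a*2)*(x+5))))
Apply FACTOR at R (target: (((a*2)*8)+((a*2)*(x+5)))): (5*(((a*2)*8)+((a*2)*(x+5)))) -> (5*((a*2)*(8+(x+5))))
Apply DISTRIBUTE at R (target: ((a*2)*(8+(x+5)))): (5*((a*2)*(8+(x+5)))) -> (5*(((a*2)*8)+((a*2)*(x+5))))

Answer: (5*(((a*2)*8)+((a*2)*(x+5))))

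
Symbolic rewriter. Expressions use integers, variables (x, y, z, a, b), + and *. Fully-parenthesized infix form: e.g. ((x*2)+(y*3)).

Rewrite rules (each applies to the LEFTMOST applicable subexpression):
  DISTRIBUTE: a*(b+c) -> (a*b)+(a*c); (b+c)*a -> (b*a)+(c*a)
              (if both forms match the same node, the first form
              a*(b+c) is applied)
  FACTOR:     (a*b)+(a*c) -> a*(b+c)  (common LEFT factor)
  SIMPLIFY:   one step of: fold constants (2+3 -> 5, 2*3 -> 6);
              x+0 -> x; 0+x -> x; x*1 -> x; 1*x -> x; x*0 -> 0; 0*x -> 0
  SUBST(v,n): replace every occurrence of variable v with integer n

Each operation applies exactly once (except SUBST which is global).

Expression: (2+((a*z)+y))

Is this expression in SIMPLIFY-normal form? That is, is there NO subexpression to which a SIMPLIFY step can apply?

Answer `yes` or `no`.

Expression: (2+((a*z)+y))
Scanning for simplifiable subexpressions (pre-order)...
  at root: (2+((a*z)+y)) (not simplifiable)
  at R: ((a*z)+y) (not simplifiable)
  at RL: (a*z) (not simplifiable)
Result: no simplifiable subexpression found -> normal form.

Answer: yes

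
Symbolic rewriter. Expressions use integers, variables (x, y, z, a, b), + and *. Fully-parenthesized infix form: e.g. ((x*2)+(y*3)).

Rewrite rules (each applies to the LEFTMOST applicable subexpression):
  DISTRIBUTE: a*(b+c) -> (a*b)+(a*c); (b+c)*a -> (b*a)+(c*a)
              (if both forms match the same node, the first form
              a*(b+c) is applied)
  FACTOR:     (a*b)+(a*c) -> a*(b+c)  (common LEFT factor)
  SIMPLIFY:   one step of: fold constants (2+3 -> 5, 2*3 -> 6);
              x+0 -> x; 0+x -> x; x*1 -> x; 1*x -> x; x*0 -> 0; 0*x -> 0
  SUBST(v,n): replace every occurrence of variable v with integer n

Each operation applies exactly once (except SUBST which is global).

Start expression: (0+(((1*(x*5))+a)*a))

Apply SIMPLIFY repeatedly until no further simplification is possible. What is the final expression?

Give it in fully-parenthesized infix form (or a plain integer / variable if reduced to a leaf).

Start: (0+(((1*(x*5))+a)*a))
Step 1: at root: (0+(((1*(x*5))+a)*a)) -> (((1*(x*5))+a)*a); overall: (0+(((1*(x*5))+a)*a)) -> (((1*(x*5))+a)*a)
Step 2: at LL: (1*(x*5)) -> (x*5); overall: (((1*(x*5))+a)*a) -> (((x*5)+a)*a)
Fixed point: (((x*5)+a)*a)

Answer: (((x*5)+a)*a)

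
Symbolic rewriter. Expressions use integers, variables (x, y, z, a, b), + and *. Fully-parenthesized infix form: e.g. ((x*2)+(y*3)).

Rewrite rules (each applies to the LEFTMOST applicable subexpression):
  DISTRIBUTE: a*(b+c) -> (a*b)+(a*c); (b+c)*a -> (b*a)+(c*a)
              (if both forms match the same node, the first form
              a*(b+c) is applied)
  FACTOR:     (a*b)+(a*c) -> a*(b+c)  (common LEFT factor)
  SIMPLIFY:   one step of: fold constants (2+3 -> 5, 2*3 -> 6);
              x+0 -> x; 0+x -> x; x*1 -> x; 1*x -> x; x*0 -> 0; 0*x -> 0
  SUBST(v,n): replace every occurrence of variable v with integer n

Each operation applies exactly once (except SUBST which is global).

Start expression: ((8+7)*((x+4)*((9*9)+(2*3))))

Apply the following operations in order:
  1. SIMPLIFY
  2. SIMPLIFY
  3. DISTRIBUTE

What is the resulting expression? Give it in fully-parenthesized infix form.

Answer: (15*(((x+4)*81)+((x+4)*(2*3))))

Derivation:
Start: ((8+7)*((x+4)*((9*9)+(2*3))))
Apply SIMPLIFY at L (target: (8+7)): ((8+7)*((x+4)*((9*9)+(2*3)))) -> (15*((x+4)*((9*9)+(2*3))))
Apply SIMPLIFY at RRL (target: (9*9)): (15*((x+4)*((9*9)+(2*3)))) -> (15*((x+4)*(81+(2*3))))
Apply DISTRIBUTE at R (target: ((x+4)*(81+(2*3)))): (15*((x+4)*(81+(2*3)))) -> (15*(((x+4)*81)+((x+4)*(2*3))))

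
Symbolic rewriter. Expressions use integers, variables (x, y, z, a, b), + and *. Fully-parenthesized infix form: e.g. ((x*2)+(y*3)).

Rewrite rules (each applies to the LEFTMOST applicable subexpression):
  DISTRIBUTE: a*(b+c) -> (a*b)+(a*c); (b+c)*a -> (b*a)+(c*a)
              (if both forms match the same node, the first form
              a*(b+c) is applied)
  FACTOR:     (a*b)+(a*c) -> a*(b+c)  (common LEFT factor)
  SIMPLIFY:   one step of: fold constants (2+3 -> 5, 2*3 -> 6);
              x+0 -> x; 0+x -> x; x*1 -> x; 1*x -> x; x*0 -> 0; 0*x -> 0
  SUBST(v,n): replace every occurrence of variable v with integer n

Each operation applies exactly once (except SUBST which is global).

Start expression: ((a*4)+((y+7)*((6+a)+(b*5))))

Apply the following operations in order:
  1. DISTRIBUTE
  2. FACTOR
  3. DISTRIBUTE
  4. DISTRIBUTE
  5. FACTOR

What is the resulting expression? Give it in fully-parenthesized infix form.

Start: ((a*4)+((y+7)*((6+a)+(b*5))))
Apply DISTRIBUTE at R (target: ((y+7)*((6+a)+(b*5)))): ((a*4)+((y+7)*((6+a)+(b*5)))) -> ((a*4)+(((y+7)*(6+a))+((y+7)*(b*5))))
Apply FACTOR at R (target: (((y+7)*(6+a))+((y+7)*(b*5)))): ((a*4)+(((y+7)*(6+a))+((y+7)*(b*5)))) -> ((a*4)+((y+7)*((6+a)+(b*5))))
Apply DISTRIBUTE at R (target: ((y+7)*((6+a)+(b*5)))): ((a*4)+((y+7)*((6+a)+(b*5)))) -> ((a*4)+(((y+7)*(6+a))+((y+7)*(b*5))))
Apply DISTRIBUTE at RL (target: ((y+7)*(6+a))): ((a*4)+(((y+7)*(6+a))+((y+7)*(b*5)))) -> ((a*4)+((((y+7)*6)+((y+7)*a))+((y+7)*(b*5))))
Apply FACTOR at RL (target: (((y+7)*6)+((y+7)*a))): ((a*4)+((((y+7)*6)+((y+7)*a))+((y+7)*(b*5)))) -> ((a*4)+(((y+7)*(6+a))+((y+7)*(b*5))))

Answer: ((a*4)+(((y+7)*(6+a))+((y+7)*(b*5))))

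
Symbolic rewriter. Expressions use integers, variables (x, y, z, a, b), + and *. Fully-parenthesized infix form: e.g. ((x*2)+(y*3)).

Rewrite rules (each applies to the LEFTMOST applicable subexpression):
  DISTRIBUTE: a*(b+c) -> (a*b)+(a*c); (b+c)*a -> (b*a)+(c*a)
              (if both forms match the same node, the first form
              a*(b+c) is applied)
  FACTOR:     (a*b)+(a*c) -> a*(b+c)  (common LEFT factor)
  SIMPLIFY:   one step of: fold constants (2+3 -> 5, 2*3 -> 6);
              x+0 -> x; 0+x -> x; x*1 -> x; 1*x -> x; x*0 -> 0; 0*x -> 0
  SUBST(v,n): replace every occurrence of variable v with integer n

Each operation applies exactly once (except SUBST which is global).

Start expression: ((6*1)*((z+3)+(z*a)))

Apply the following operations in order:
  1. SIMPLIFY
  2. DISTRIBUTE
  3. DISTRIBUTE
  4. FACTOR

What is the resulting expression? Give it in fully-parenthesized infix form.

Start: ((6*1)*((z+3)+(z*a)))
Apply SIMPLIFY at L (target: (6*1)): ((6*1)*((z+3)+(z*a))) -> (6*((z+3)+(z*a)))
Apply DISTRIBUTE at root (target: (6*((z+3)+(z*a)))): (6*((z+3)+(z*a))) -> ((6*(z+3))+(6*(z*a)))
Apply DISTRIBUTE at L (target: (6*(z+3))): ((6*(z+3))+(6*(z*a))) -> (((6*z)+(6*3))+(6*(z*a)))
Apply FACTOR at L (target: ((6*z)+(6*3))): (((6*z)+(6*3))+(6*(z*a))) -> ((6*(z+3))+(6*(z*a)))

Answer: ((6*(z+3))+(6*(z*a)))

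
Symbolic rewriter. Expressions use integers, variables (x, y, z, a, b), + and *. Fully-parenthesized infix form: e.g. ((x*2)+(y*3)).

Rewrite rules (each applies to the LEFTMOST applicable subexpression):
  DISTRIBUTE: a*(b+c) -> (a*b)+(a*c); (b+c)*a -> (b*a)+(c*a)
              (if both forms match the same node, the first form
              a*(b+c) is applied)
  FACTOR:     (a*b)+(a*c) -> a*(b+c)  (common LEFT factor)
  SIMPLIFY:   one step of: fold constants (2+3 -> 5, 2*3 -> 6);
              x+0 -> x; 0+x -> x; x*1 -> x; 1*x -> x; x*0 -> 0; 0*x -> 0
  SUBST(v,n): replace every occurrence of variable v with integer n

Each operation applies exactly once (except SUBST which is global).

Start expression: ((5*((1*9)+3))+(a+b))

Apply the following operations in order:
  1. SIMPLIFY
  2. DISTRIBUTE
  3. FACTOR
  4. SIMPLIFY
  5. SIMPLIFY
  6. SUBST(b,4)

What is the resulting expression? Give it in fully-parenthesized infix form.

Start: ((5*((1*9)+3))+(a+b))
Apply SIMPLIFY at LRL (target: (1*9)): ((5*((1*9)+3))+(a+b)) -> ((5*(9+3))+(a+b))
Apply DISTRIBUTE at L (target: (5*(9+3))): ((5*(9+3))+(a+b)) -> (((5*9)+(5*3))+(a+b))
Apply FACTOR at L (target: ((5*9)+(5*3))): (((5*9)+(5*3))+(a+b)) -> ((5*(9+3))+(a+b))
Apply SIMPLIFY at LR (target: (9+3)): ((5*(9+3))+(a+b)) -> ((5*12)+(a+b))
Apply SIMPLIFY at L (target: (5*12)): ((5*12)+(a+b)) -> (60+(a+b))
Apply SUBST(b,4): (60+(a+b)) -> (60+(a+4))

Answer: (60+(a+4))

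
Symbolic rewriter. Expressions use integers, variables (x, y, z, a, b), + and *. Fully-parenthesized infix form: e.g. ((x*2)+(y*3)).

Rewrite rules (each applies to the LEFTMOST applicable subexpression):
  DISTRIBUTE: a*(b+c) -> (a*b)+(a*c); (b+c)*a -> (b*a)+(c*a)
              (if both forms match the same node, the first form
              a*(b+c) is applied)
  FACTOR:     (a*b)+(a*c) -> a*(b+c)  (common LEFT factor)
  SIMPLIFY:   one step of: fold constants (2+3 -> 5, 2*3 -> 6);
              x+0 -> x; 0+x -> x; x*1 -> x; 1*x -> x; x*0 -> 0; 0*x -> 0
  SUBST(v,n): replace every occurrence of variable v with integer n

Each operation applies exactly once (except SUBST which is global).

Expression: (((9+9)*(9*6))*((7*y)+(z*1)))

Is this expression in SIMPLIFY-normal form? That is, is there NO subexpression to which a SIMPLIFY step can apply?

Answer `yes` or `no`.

Answer: no

Derivation:
Expression: (((9+9)*(9*6))*((7*y)+(z*1)))
Scanning for simplifiable subexpressions (pre-order)...
  at root: (((9+9)*(9*6))*((7*y)+(z*1))) (not simplifiable)
  at L: ((9+9)*(9*6)) (not simplifiable)
  at LL: (9+9) (SIMPLIFIABLE)
  at LR: (9*6) (SIMPLIFIABLE)
  at R: ((7*y)+(z*1)) (not simplifiable)
  at RL: (7*y) (not simplifiable)
  at RR: (z*1) (SIMPLIFIABLE)
Found simplifiable subexpr at path LL: (9+9)
One SIMPLIFY step would give: ((18*(9*6))*((7*y)+(z*1)))
-> NOT in normal form.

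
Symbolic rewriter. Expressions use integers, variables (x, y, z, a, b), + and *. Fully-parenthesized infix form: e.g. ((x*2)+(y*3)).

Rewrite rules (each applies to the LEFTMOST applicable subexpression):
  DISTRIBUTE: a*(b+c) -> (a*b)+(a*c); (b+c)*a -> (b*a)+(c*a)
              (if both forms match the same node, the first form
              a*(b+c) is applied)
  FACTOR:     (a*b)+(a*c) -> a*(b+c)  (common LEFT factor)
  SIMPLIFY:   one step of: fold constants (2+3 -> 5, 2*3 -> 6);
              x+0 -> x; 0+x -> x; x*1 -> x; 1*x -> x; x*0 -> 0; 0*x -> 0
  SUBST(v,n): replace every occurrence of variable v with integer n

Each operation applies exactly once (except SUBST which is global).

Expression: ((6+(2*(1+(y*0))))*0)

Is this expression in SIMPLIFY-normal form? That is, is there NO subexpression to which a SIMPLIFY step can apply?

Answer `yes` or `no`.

Answer: no

Derivation:
Expression: ((6+(2*(1+(y*0))))*0)
Scanning for simplifiable subexpressions (pre-order)...
  at root: ((6+(2*(1+(y*0))))*0) (SIMPLIFIABLE)
  at L: (6+(2*(1+(y*0)))) (not simplifiable)
  at LR: (2*(1+(y*0))) (not simplifiable)
  at LRR: (1+(y*0)) (not simplifiable)
  at LRRR: (y*0) (SIMPLIFIABLE)
Found simplifiable subexpr at path root: ((6+(2*(1+(y*0))))*0)
One SIMPLIFY step would give: 0
-> NOT in normal form.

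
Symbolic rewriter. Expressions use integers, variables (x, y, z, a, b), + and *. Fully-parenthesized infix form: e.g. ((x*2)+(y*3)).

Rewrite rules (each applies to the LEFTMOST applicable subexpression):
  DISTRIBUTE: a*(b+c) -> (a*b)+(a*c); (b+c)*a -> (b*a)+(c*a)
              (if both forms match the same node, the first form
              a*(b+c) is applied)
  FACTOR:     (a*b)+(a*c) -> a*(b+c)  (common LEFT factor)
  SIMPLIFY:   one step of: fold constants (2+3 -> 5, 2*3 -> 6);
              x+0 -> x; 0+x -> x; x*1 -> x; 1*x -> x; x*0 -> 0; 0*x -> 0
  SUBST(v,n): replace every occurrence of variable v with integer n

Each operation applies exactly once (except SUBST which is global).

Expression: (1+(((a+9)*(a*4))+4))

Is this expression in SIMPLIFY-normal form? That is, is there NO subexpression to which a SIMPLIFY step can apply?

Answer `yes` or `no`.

Expression: (1+(((a+9)*(a*4))+4))
Scanning for simplifiable subexpressions (pre-order)...
  at root: (1+(((a+9)*(a*4))+4)) (not simplifiable)
  at R: (((a+9)*(a*4))+4) (not simplifiable)
  at RL: ((a+9)*(a*4)) (not simplifiable)
  at RLL: (a+9) (not simplifiable)
  at RLR: (a*4) (not simplifiable)
Result: no simplifiable subexpression found -> normal form.

Answer: yes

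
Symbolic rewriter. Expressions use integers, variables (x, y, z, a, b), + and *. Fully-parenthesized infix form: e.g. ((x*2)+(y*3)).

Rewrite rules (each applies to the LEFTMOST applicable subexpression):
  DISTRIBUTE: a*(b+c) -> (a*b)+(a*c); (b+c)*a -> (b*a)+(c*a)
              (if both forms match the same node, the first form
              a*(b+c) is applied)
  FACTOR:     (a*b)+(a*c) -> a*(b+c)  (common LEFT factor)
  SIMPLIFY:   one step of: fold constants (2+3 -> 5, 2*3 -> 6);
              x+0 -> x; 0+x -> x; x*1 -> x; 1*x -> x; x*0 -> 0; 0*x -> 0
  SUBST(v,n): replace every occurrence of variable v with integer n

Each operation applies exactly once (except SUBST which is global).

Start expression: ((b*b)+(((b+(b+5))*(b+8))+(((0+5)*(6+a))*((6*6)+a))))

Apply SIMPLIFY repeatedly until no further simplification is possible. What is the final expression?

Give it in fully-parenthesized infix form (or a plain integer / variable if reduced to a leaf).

Start: ((b*b)+(((b+(b+5))*(b+8))+(((0+5)*(6+a))*((6*6)+a))))
Step 1: at RRLL: (0+5) -> 5; overall: ((b*b)+(((b+(b+5))*(b+8))+(((0+5)*(6+a))*((6*6)+a)))) -> ((b*b)+(((b+(b+5))*(b+8))+((5*(6+a))*((6*6)+a))))
Step 2: at RRRL: (6*6) -> 36; overall: ((b*b)+(((b+(b+5))*(b+8))+((5*(6+a))*((6*6)+a)))) -> ((b*b)+(((b+(b+5))*(b+8))+((5*(6+a))*(36+a))))
Fixed point: ((b*b)+(((b+(b+5))*(b+8))+((5*(6+a))*(36+a))))

Answer: ((b*b)+(((b+(b+5))*(b+8))+((5*(6+a))*(36+a))))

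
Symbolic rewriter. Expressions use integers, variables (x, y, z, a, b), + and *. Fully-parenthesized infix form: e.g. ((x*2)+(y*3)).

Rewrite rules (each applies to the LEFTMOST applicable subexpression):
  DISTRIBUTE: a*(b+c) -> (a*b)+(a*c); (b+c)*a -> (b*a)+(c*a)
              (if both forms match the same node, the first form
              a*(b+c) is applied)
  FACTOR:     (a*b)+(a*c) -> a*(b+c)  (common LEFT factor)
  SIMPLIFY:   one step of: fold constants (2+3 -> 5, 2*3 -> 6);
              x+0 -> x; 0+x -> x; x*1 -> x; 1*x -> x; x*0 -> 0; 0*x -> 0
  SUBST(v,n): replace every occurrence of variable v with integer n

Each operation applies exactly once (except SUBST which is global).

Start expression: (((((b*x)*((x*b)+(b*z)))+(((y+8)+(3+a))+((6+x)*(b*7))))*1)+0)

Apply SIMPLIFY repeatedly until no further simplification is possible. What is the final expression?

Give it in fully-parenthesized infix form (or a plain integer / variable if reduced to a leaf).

Start: (((((b*x)*((x*b)+(b*z)))+(((y+8)+(3+a))+((6+x)*(b*7))))*1)+0)
Step 1: at root: (((((b*x)*((x*b)+(b*z)))+(((y+8)+(3+a))+((6+x)*(b*7))))*1)+0) -> ((((b*x)*((x*b)+(b*z)))+(((y+8)+(3+a))+((6+x)*(b*7))))*1); overall: (((((b*x)*((x*b)+(b*z)))+(((y+8)+(3+a))+((6+x)*(b*7))))*1)+0) -> ((((b*x)*((x*b)+(b*z)))+(((y+8)+(3+a))+((6+x)*(b*7))))*1)
Step 2: at root: ((((b*x)*((x*b)+(b*z)))+(((y+8)+(3+a))+((6+x)*(b*7))))*1) -> (((b*x)*((x*b)+(b*z)))+(((y+8)+(3+a))+((6+x)*(b*7)))); overall: ((((b*x)*((x*b)+(b*z)))+(((y+8)+(3+a))+((6+x)*(b*7))))*1) -> (((b*x)*((x*b)+(b*z)))+(((y+8)+(3+a))+((6+x)*(b*7))))
Fixed point: (((b*x)*((x*b)+(b*z)))+(((y+8)+(3+a))+((6+x)*(b*7))))

Answer: (((b*x)*((x*b)+(b*z)))+(((y+8)+(3+a))+((6+x)*(b*7))))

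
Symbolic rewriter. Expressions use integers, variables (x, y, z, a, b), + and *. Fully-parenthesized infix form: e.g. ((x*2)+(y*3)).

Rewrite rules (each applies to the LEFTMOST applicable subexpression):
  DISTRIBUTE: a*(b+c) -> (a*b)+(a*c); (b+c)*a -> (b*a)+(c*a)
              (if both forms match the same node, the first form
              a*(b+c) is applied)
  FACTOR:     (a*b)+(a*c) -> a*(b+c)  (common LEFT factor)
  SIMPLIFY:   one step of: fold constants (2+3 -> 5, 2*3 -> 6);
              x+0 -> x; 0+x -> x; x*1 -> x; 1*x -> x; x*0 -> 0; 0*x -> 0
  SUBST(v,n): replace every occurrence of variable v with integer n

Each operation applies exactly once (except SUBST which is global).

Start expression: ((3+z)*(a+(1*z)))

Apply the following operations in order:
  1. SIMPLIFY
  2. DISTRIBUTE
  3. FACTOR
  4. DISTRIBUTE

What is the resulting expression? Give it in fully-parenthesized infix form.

Start: ((3+z)*(a+(1*z)))
Apply SIMPLIFY at RR (target: (1*z)): ((3+z)*(a+(1*z))) -> ((3+z)*(a+z))
Apply DISTRIBUTE at root (target: ((3+z)*(a+z))): ((3+z)*(a+z)) -> (((3+z)*a)+((3+z)*z))
Apply FACTOR at root (target: (((3+z)*a)+((3+z)*z))): (((3+z)*a)+((3+z)*z)) -> ((3+z)*(a+z))
Apply DISTRIBUTE at root (target: ((3+z)*(a+z))): ((3+z)*(a+z)) -> (((3+z)*a)+((3+z)*z))

Answer: (((3+z)*a)+((3+z)*z))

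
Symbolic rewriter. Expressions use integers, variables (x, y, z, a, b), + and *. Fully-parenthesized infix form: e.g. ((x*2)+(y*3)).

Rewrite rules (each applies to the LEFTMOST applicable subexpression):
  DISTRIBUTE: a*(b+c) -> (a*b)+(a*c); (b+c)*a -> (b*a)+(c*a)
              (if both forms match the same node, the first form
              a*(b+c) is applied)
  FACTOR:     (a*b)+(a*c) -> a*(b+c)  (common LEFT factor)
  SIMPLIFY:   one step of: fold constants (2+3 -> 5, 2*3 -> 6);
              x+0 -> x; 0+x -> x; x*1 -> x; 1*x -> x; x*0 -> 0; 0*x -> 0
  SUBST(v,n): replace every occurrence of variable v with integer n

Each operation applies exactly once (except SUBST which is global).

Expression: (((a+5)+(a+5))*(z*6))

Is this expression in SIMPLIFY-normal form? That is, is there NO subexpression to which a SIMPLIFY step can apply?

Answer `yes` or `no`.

Answer: yes

Derivation:
Expression: (((a+5)+(a+5))*(z*6))
Scanning for simplifiable subexpressions (pre-order)...
  at root: (((a+5)+(a+5))*(z*6)) (not simplifiable)
  at L: ((a+5)+(a+5)) (not simplifiable)
  at LL: (a+5) (not simplifiable)
  at LR: (a+5) (not simplifiable)
  at R: (z*6) (not simplifiable)
Result: no simplifiable subexpression found -> normal form.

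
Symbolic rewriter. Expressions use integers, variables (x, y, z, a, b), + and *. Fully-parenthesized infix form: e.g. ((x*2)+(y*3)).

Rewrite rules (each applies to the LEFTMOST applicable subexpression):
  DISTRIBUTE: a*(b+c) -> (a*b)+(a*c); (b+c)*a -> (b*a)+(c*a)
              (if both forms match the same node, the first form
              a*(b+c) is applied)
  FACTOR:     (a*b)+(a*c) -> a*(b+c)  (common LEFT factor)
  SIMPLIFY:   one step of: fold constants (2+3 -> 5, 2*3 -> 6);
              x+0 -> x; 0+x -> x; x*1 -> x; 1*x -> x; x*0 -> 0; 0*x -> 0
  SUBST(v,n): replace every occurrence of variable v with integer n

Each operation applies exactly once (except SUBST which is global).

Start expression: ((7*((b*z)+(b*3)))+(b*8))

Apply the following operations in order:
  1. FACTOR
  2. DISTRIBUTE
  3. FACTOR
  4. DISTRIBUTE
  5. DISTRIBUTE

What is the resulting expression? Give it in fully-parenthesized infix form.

Start: ((7*((b*z)+(b*3)))+(b*8))
Apply FACTOR at LR (target: ((b*z)+(b*3))): ((7*((b*z)+(b*3)))+(b*8)) -> ((7*(b*(z+3)))+(b*8))
Apply DISTRIBUTE at LR (target: (b*(z+3))): ((7*(b*(z+3)))+(b*8)) -> ((7*((b*z)+(b*3)))+(b*8))
Apply FACTOR at LR (target: ((b*z)+(b*3))): ((7*((b*z)+(b*3)))+(b*8)) -> ((7*(b*(z+3)))+(b*8))
Apply DISTRIBUTE at LR (target: (b*(z+3))): ((7*(b*(z+3)))+(b*8)) -> ((7*((b*z)+(b*3)))+(b*8))
Apply DISTRIBUTE at L (target: (7*((b*z)+(b*3)))): ((7*((b*z)+(b*3)))+(b*8)) -> (((7*(b*z))+(7*(b*3)))+(b*8))

Answer: (((7*(b*z))+(7*(b*3)))+(b*8))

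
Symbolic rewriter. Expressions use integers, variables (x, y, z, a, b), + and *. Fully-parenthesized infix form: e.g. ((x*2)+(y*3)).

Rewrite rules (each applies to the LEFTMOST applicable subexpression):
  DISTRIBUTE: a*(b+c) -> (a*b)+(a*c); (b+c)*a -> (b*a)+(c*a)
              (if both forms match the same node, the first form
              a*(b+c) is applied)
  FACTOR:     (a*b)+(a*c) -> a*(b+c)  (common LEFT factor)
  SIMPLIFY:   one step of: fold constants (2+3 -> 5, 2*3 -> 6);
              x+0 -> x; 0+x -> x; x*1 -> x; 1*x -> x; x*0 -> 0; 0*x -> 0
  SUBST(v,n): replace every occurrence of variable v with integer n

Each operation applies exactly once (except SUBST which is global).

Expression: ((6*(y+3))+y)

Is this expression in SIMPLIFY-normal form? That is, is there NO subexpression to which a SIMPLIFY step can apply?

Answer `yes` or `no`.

Answer: yes

Derivation:
Expression: ((6*(y+3))+y)
Scanning for simplifiable subexpressions (pre-order)...
  at root: ((6*(y+3))+y) (not simplifiable)
  at L: (6*(y+3)) (not simplifiable)
  at LR: (y+3) (not simplifiable)
Result: no simplifiable subexpression found -> normal form.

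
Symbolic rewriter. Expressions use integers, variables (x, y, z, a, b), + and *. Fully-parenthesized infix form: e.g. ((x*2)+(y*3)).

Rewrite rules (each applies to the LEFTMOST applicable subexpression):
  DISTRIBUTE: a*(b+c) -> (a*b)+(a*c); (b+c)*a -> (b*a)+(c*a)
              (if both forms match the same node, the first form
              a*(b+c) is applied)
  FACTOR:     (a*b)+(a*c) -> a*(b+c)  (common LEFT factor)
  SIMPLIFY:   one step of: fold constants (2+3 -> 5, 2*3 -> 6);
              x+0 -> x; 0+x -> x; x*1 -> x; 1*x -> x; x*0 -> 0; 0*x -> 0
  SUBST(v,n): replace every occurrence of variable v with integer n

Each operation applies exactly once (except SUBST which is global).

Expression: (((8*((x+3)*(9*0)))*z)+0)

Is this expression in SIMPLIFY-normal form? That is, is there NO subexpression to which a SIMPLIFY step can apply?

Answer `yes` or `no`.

Expression: (((8*((x+3)*(9*0)))*z)+0)
Scanning for simplifiable subexpressions (pre-order)...
  at root: (((8*((x+3)*(9*0)))*z)+0) (SIMPLIFIABLE)
  at L: ((8*((x+3)*(9*0)))*z) (not simplifiable)
  at LL: (8*((x+3)*(9*0))) (not simplifiable)
  at LLR: ((x+3)*(9*0)) (not simplifiable)
  at LLRL: (x+3) (not simplifiable)
  at LLRR: (9*0) (SIMPLIFIABLE)
Found simplifiable subexpr at path root: (((8*((x+3)*(9*0)))*z)+0)
One SIMPLIFY step would give: ((8*((x+3)*(9*0)))*z)
-> NOT in normal form.

Answer: no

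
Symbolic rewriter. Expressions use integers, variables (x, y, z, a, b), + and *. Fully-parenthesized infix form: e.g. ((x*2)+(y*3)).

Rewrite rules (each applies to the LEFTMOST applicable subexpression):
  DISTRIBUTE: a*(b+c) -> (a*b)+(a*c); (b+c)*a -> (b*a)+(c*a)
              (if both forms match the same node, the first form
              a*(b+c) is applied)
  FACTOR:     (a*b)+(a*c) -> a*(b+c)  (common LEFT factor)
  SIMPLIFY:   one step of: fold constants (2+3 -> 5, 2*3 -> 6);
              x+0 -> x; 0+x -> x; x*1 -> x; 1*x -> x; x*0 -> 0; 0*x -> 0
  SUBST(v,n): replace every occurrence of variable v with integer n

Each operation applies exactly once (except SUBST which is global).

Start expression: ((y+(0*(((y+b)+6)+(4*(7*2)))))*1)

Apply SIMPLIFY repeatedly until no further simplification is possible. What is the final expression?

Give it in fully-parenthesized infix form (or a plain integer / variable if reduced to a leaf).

Start: ((y+(0*(((y+b)+6)+(4*(7*2)))))*1)
Step 1: at root: ((y+(0*(((y+b)+6)+(4*(7*2)))))*1) -> (y+(0*(((y+b)+6)+(4*(7*2))))); overall: ((y+(0*(((y+b)+6)+(4*(7*2)))))*1) -> (y+(0*(((y+b)+6)+(4*(7*2)))))
Step 2: at R: (0*(((y+b)+6)+(4*(7*2)))) -> 0; overall: (y+(0*(((y+b)+6)+(4*(7*2))))) -> (y+0)
Step 3: at root: (y+0) -> y; overall: (y+0) -> y
Fixed point: y

Answer: y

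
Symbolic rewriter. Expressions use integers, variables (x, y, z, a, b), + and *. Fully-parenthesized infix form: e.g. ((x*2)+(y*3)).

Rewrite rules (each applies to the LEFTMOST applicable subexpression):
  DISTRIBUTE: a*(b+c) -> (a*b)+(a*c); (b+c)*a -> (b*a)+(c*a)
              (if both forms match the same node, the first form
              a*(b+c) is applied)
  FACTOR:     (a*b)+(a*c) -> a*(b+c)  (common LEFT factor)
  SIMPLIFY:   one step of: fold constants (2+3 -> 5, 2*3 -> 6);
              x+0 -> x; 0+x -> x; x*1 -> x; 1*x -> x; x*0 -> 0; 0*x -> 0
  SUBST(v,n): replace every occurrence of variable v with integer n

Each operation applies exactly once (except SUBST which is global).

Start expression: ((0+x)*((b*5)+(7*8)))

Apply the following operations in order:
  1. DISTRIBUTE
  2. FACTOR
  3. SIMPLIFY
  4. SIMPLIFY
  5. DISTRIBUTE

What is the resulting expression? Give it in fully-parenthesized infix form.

Answer: ((x*(b*5))+(x*56))

Derivation:
Start: ((0+x)*((b*5)+(7*8)))
Apply DISTRIBUTE at root (target: ((0+x)*((b*5)+(7*8)))): ((0+x)*((b*5)+(7*8))) -> (((0+x)*(b*5))+((0+x)*(7*8)))
Apply FACTOR at root (target: (((0+x)*(b*5))+((0+x)*(7*8)))): (((0+x)*(b*5))+((0+x)*(7*8))) -> ((0+x)*((b*5)+(7*8)))
Apply SIMPLIFY at L (target: (0+x)): ((0+x)*((b*5)+(7*8))) -> (x*((b*5)+(7*8)))
Apply SIMPLIFY at RR (target: (7*8)): (x*((b*5)+(7*8))) -> (x*((b*5)+56))
Apply DISTRIBUTE at root (target: (x*((b*5)+56))): (x*((b*5)+56)) -> ((x*(b*5))+(x*56))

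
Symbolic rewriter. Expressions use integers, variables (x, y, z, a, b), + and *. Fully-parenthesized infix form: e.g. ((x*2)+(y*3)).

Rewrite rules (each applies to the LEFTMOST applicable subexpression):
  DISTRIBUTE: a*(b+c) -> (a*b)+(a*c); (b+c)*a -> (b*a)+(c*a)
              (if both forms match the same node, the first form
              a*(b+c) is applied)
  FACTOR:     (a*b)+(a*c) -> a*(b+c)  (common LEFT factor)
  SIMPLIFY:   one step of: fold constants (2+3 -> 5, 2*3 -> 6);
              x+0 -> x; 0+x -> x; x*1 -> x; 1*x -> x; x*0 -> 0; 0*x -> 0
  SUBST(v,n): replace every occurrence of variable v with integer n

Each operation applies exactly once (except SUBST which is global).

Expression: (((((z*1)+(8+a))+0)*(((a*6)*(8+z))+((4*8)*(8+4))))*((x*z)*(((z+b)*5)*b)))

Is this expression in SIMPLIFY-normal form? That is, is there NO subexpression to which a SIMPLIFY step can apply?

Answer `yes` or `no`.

Expression: (((((z*1)+(8+a))+0)*(((a*6)*(8+z))+((4*8)*(8+4))))*((x*z)*(((z+b)*5)*b)))
Scanning for simplifiable subexpressions (pre-order)...
  at root: (((((z*1)+(8+a))+0)*(((a*6)*(8+z))+((4*8)*(8+4))))*((x*z)*(((z+b)*5)*b))) (not simplifiable)
  at L: ((((z*1)+(8+a))+0)*(((a*6)*(8+z))+((4*8)*(8+4)))) (not simplifiable)
  at LL: (((z*1)+(8+a))+0) (SIMPLIFIABLE)
  at LLL: ((z*1)+(8+a)) (not simplifiable)
  at LLLL: (z*1) (SIMPLIFIABLE)
  at LLLR: (8+a) (not simplifiable)
  at LR: (((a*6)*(8+z))+((4*8)*(8+4))) (not simplifiable)
  at LRL: ((a*6)*(8+z)) (not simplifiable)
  at LRLL: (a*6) (not simplifiable)
  at LRLR: (8+z) (not simplifiable)
  at LRR: ((4*8)*(8+4)) (not simplifiable)
  at LRRL: (4*8) (SIMPLIFIABLE)
  at LRRR: (8+4) (SIMPLIFIABLE)
  at R: ((x*z)*(((z+b)*5)*b)) (not simplifiable)
  at RL: (x*z) (not simplifiable)
  at RR: (((z+b)*5)*b) (not simplifiable)
  at RRL: ((z+b)*5) (not simplifiable)
  at RRLL: (z+b) (not simplifiable)
Found simplifiable subexpr at path LL: (((z*1)+(8+a))+0)
One SIMPLIFY step would give: ((((z*1)+(8+a))*(((a*6)*(8+z))+((4*8)*(8+4))))*((x*z)*(((z+b)*5)*b)))
-> NOT in normal form.

Answer: no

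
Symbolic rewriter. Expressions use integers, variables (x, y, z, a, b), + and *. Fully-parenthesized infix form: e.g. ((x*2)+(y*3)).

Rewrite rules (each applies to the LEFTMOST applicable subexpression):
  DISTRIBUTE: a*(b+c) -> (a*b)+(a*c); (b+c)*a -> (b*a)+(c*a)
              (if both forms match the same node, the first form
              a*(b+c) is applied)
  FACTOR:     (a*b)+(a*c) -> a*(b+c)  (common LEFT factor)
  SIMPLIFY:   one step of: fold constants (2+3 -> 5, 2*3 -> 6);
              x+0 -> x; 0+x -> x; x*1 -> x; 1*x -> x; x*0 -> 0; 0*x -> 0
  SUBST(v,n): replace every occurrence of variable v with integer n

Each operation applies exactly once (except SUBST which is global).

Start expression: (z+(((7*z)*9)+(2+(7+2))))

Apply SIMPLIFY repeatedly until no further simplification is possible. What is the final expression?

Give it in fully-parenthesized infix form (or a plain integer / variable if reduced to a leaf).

Answer: (z+(((7*z)*9)+11))

Derivation:
Start: (z+(((7*z)*9)+(2+(7+2))))
Step 1: at RRR: (7+2) -> 9; overall: (z+(((7*z)*9)+(2+(7+2)))) -> (z+(((7*z)*9)+(2+9)))
Step 2: at RR: (2+9) -> 11; overall: (z+(((7*z)*9)+(2+9))) -> (z+(((7*z)*9)+11))
Fixed point: (z+(((7*z)*9)+11))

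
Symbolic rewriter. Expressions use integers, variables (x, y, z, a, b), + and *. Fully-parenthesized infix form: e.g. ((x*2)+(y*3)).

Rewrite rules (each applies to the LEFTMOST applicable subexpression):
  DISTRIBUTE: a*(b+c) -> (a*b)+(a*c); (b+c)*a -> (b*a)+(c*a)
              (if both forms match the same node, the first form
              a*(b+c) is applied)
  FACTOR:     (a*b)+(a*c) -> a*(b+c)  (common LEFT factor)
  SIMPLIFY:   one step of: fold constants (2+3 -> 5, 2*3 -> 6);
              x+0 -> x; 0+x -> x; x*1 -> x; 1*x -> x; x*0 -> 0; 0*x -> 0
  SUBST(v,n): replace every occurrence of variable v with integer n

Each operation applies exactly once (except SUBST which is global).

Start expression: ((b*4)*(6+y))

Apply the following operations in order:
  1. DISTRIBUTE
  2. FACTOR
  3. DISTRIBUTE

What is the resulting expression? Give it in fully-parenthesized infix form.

Start: ((b*4)*(6+y))
Apply DISTRIBUTE at root (target: ((b*4)*(6+y))): ((b*4)*(6+y)) -> (((b*4)*6)+((b*4)*y))
Apply FACTOR at root (target: (((b*4)*6)+((b*4)*y))): (((b*4)*6)+((b*4)*y)) -> ((b*4)*(6+y))
Apply DISTRIBUTE at root (target: ((b*4)*(6+y))): ((b*4)*(6+y)) -> (((b*4)*6)+((b*4)*y))

Answer: (((b*4)*6)+((b*4)*y))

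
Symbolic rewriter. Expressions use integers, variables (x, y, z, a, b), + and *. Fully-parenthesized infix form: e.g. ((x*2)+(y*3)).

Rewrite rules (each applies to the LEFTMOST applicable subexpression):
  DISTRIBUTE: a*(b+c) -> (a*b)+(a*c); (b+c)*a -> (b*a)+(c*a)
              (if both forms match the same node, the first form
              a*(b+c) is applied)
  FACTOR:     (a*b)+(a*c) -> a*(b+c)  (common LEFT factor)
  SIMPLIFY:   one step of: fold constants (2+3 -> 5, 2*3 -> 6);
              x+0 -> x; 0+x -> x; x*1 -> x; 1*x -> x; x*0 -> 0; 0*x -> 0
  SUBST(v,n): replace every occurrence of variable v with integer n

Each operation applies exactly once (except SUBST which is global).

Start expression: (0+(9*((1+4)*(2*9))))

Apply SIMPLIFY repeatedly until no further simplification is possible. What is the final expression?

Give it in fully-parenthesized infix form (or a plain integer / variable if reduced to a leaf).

Start: (0+(9*((1+4)*(2*9))))
Step 1: at root: (0+(9*((1+4)*(2*9)))) -> (9*((1+4)*(2*9))); overall: (0+(9*((1+4)*(2*9)))) -> (9*((1+4)*(2*9)))
Step 2: at RL: (1+4) -> 5; overall: (9*((1+4)*(2*9))) -> (9*(5*(2*9)))
Step 3: at RR: (2*9) -> 18; overall: (9*(5*(2*9))) -> (9*(5*18))
Step 4: at R: (5*18) -> 90; overall: (9*(5*18)) -> (9*90)
Step 5: at root: (9*90) -> 810; overall: (9*90) -> 810
Fixed point: 810

Answer: 810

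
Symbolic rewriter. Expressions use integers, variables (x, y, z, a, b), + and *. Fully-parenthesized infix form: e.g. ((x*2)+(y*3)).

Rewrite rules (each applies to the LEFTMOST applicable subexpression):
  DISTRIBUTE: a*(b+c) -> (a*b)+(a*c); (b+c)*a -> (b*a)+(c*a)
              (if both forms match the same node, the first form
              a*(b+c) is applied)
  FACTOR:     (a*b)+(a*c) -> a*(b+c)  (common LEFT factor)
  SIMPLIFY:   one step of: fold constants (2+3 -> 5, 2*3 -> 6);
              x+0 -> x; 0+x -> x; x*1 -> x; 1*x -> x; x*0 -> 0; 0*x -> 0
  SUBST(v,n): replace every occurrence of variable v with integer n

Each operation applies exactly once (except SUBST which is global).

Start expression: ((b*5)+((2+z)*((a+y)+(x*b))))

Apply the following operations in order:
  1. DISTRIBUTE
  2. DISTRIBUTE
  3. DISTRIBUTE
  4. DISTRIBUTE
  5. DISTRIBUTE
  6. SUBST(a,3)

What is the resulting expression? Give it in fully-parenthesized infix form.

Answer: ((b*5)+((((2*3)+(z*3))+((2*y)+(z*y)))+((2*(x*b))+(z*(x*b)))))

Derivation:
Start: ((b*5)+((2+z)*((a+y)+(x*b))))
Apply DISTRIBUTE at R (target: ((2+z)*((a+y)+(x*b)))): ((b*5)+((2+z)*((a+y)+(x*b)))) -> ((b*5)+(((2+z)*(a+y))+((2+z)*(x*b))))
Apply DISTRIBUTE at RL (target: ((2+z)*(a+y))): ((b*5)+(((2+z)*(a+y))+((2+z)*(x*b)))) -> ((b*5)+((((2+z)*a)+((2+z)*y))+((2+z)*(x*b))))
Apply DISTRIBUTE at RLL (target: ((2+z)*a)): ((b*5)+((((2+z)*a)+((2+z)*y))+((2+z)*(x*b)))) -> ((b*5)+((((2*a)+(z*a))+((2+z)*y))+((2+z)*(x*b))))
Apply DISTRIBUTE at RLR (target: ((2+z)*y)): ((b*5)+((((2*a)+(z*a))+((2+z)*y))+((2+z)*(x*b)))) -> ((b*5)+((((2*a)+(z*a))+((2*y)+(z*y)))+((2+z)*(x*b))))
Apply DISTRIBUTE at RR (target: ((2+z)*(x*b))): ((b*5)+((((2*a)+(z*a))+((2*y)+(z*y)))+((2+z)*(x*b)))) -> ((b*5)+((((2*a)+(z*a))+((2*y)+(z*y)))+((2*(x*b))+(z*(x*b)))))
Apply SUBST(a,3): ((b*5)+((((2*a)+(z*a))+((2*y)+(z*y)))+((2*(x*b))+(z*(x*b))))) -> ((b*5)+((((2*3)+(z*3))+((2*y)+(z*y)))+((2*(x*b))+(z*(x*b)))))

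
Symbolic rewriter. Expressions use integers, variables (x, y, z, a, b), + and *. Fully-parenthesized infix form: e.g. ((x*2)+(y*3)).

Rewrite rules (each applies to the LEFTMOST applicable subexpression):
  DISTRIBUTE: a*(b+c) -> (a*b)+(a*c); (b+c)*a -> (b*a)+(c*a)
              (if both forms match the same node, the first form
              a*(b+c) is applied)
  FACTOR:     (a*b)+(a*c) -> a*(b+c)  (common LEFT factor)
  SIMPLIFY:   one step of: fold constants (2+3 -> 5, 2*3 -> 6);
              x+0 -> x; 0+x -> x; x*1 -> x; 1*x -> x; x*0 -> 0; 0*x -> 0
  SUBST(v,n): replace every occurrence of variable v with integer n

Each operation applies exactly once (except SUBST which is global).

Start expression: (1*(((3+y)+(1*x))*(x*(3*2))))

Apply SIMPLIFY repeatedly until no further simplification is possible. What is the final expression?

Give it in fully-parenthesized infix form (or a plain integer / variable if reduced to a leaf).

Start: (1*(((3+y)+(1*x))*(x*(3*2))))
Step 1: at root: (1*(((3+y)+(1*x))*(x*(3*2)))) -> (((3+y)+(1*x))*(x*(3*2))); overall: (1*(((3+y)+(1*x))*(x*(3*2)))) -> (((3+y)+(1*x))*(x*(3*2)))
Step 2: at LR: (1*x) -> x; overall: (((3+y)+(1*x))*(x*(3*2))) -> (((3+y)+x)*(x*(3*2)))
Step 3: at RR: (3*2) -> 6; overall: (((3+y)+x)*(x*(3*2))) -> (((3+y)+x)*(x*6))
Fixed point: (((3+y)+x)*(x*6))

Answer: (((3+y)+x)*(x*6))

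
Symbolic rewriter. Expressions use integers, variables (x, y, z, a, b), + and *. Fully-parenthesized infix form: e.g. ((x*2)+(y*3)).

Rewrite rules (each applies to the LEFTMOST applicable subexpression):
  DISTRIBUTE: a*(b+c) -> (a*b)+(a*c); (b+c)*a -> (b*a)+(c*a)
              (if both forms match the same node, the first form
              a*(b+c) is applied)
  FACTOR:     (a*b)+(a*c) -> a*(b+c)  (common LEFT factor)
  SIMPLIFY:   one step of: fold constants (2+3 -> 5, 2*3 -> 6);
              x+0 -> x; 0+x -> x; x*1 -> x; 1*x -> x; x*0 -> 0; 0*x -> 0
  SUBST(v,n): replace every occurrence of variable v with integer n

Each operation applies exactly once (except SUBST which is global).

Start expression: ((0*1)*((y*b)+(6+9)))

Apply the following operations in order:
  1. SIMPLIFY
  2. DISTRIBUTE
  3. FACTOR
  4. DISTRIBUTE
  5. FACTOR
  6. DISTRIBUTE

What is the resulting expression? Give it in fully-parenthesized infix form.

Answer: ((0*(y*b))+(0*(6+9)))

Derivation:
Start: ((0*1)*((y*b)+(6+9)))
Apply SIMPLIFY at L (target: (0*1)): ((0*1)*((y*b)+(6+9))) -> (0*((y*b)+(6+9)))
Apply DISTRIBUTE at root (target: (0*((y*b)+(6+9)))): (0*((y*b)+(6+9))) -> ((0*(y*b))+(0*(6+9)))
Apply FACTOR at root (target: ((0*(y*b))+(0*(6+9)))): ((0*(y*b))+(0*(6+9))) -> (0*((y*b)+(6+9)))
Apply DISTRIBUTE at root (target: (0*((y*b)+(6+9)))): (0*((y*b)+(6+9))) -> ((0*(y*b))+(0*(6+9)))
Apply FACTOR at root (target: ((0*(y*b))+(0*(6+9)))): ((0*(y*b))+(0*(6+9))) -> (0*((y*b)+(6+9)))
Apply DISTRIBUTE at root (target: (0*((y*b)+(6+9)))): (0*((y*b)+(6+9))) -> ((0*(y*b))+(0*(6+9)))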